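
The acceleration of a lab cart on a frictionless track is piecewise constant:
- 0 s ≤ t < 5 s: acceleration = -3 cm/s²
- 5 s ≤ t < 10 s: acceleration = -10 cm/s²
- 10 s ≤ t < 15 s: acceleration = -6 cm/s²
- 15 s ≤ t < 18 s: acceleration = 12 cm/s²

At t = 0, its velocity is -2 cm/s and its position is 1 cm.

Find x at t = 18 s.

On each constant-a segment, Δv = aΔt and Δx = v₀Δt + ½aΔt²; chain segment to segment.
0–5 s: v starts -2 cm/s; Δx = -2·5 + ½·-3·5² = -47.5 cm; v ends -17 cm/s.
5–10 s: v starts -17 cm/s; Δx = -17·5 + ½·-10·5² = -210 cm; v ends -67 cm/s.
10–15 s: v starts -67 cm/s; Δx = -67·5 + ½·-6·5² = -410 cm; v ends -97 cm/s.
15–18 s: v starts -97 cm/s; Δx = -97·3 + ½·12·3² = -237 cm; v ends -61 cm/s.
x(18) = 1 + Σ Δx = -903.5 cm.

-903.5 cm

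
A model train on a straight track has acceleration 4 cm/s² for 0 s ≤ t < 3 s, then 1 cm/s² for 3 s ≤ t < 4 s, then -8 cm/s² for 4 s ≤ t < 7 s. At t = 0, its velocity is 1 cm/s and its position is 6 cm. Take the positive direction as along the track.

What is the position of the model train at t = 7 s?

On each constant-a segment, Δv = aΔt and Δx = v₀Δt + ½aΔt²; chain segment to segment.
0–3 s: v starts 1 cm/s; Δx = 1·3 + ½·4·3² = 21 cm; v ends 13 cm/s.
3–4 s: v starts 13 cm/s; Δx = 13·1 + ½·1·1² = 13.5 cm; v ends 14 cm/s.
4–7 s: v starts 14 cm/s; Δx = 14·3 + ½·-8·3² = 6 cm; v ends -10 cm/s.
x(7) = 6 + Σ Δx = 46.5 cm.

46.5 cm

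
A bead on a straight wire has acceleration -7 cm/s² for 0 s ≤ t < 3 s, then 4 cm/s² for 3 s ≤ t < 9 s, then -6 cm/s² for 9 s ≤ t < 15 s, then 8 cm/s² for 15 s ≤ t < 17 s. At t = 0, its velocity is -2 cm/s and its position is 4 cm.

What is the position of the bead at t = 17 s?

-255.5 cm

On each constant-a segment, Δv = aΔt and Δx = v₀Δt + ½aΔt²; chain segment to segment.
0–3 s: v starts -2 cm/s; Δx = -2·3 + ½·-7·3² = -37.5 cm; v ends -23 cm/s.
3–9 s: v starts -23 cm/s; Δx = -23·6 + ½·4·6² = -66 cm; v ends 1 cm/s.
9–15 s: v starts 1 cm/s; Δx = 1·6 + ½·-6·6² = -102 cm; v ends -35 cm/s.
15–17 s: v starts -35 cm/s; Δx = -35·2 + ½·8·2² = -54 cm; v ends -19 cm/s.
x(17) = 4 + Σ Δx = -255.5 cm.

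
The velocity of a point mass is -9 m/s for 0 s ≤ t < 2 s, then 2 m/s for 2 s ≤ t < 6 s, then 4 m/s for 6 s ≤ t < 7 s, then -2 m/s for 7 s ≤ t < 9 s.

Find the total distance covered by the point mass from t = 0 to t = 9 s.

Total distance travelled is ∫|v| dt — sum the magnitudes of each area piece.
0–2 s: |-9| × 2 = 18 m
2–6 s: |2| × 4 = 8 m
6–7 s: |4| × 1 = 4 m
7–9 s: |-2| × 2 = 4 m
Total distance = 34 m

34 m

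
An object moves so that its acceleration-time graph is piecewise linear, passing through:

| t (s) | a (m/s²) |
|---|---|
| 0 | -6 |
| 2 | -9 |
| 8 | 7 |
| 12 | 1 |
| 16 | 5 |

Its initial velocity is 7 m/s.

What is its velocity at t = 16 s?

Δv equals the area under the a-t graph; then v = v₀ + Δv.
0–2 s: ½(-6 + -9)(2) = -15 m/s
2–8 s: ½(-9 + 7)(6) = -6 m/s
8–12 s: ½(7 + 1)(4) = 16 m/s
12–16 s: ½(1 + 5)(4) = 12 m/s
Δv = 7 m/s, so v(16) = 7 + (7) = 14 m/s.

14 m/s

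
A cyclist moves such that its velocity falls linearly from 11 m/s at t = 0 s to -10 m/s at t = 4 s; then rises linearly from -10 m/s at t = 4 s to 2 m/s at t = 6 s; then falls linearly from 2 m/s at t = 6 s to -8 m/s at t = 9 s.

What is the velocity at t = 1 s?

5.75 m/s

On 0–4 s the graph is linear from 11 to -10 m/s: v(1) = 11 + (-10 − 11)·(1 − 0)/(4 − 0) = 5.75 m/s.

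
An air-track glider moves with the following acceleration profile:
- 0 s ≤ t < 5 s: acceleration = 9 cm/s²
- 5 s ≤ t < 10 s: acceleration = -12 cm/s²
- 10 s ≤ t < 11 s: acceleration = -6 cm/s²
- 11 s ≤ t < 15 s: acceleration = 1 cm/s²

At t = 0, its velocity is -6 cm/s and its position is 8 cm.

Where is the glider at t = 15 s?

On each constant-a segment, Δv = aΔt and Δx = v₀Δt + ½aΔt²; chain segment to segment.
0–5 s: v starts -6 cm/s; Δx = -6·5 + ½·9·5² = 82.5 cm; v ends 39 cm/s.
5–10 s: v starts 39 cm/s; Δx = 39·5 + ½·-12·5² = 45 cm; v ends -21 cm/s.
10–11 s: v starts -21 cm/s; Δx = -21·1 + ½·-6·1² = -24 cm; v ends -27 cm/s.
11–15 s: v starts -27 cm/s; Δx = -27·4 + ½·1·4² = -100 cm; v ends -23 cm/s.
x(15) = 8 + Σ Δx = 11.5 cm.

11.5 cm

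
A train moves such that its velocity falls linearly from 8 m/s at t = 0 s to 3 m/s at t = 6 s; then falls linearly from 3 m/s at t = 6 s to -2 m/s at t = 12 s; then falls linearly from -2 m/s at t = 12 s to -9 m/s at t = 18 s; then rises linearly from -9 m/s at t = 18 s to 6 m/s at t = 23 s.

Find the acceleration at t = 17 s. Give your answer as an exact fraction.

Acceleration is the slope of the v-t graph on 12–18 s: (-9 − -2)/(18 − 12) = -7/6 m/s².

-7/6 m/s²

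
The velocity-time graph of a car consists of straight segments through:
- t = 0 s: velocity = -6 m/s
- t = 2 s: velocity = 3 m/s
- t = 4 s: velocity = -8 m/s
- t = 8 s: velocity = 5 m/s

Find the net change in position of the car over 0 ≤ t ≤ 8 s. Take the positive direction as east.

Displacement is the signed area under the v-t curve.
0–2 s: ½(-6 + 3)(2) = -3 m
2–4 s: ½(3 + -8)(2) = -5 m
4–8 s: ½(-8 + 5)(4) = -6 m
Net displacement = -14 m

-14 m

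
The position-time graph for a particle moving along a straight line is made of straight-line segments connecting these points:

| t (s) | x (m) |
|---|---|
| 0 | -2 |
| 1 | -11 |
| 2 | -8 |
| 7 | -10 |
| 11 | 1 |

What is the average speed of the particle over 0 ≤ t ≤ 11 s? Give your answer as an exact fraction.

25/11 m/s

Average speed = (total path length)/(elapsed time); on a piecewise-linear x-t graph the path length is Σ|Δx|.
0–1 s: |Δx| = |-11 − -2| = 9 m
1–2 s: |Δx| = |-8 − -11| = 3 m
2–7 s: |Δx| = |-10 − -8| = 2 m
7–11 s: |Δx| = |1 − -10| = 11 m
Total path = 25 m; average speed = 25/11 = 25/11 m/s.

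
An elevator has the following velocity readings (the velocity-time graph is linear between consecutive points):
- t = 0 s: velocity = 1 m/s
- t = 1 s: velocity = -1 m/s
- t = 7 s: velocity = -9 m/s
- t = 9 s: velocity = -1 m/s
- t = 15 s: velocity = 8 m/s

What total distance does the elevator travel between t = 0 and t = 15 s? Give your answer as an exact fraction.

Total distance travelled is ∫|v| dt — sum the magnitudes of each area piece.
0–1 s: v = 0 at t = 0.5 s; triangle areas 0.25 + 0.25 = 0.5 m
1–7 s: |½(-1 + -9)(6)| = 30 m
7–9 s: |½(-9 + -1)(2)| = 10 m
9–15 s: v = 0 at t = 29/3 s; triangle areas 1/3 + 64/3 = 65/3 m
Total distance = 373/6 m

373/6 m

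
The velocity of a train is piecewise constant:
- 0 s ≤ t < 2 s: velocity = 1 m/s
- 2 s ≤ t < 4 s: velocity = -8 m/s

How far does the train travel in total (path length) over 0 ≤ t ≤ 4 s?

Total distance travelled is ∫|v| dt — sum the magnitudes of each area piece.
0–2 s: |1| × 2 = 2 m
2–4 s: |-8| × 2 = 16 m
Total distance = 18 m

18 m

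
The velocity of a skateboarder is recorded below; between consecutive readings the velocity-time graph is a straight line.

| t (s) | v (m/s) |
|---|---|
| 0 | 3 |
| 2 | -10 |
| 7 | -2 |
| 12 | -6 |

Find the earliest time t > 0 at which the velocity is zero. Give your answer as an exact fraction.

v changes sign on 0–2 s (from 3 to -10); the graph is linear there, so v = 0 at t = 0 + (-3)·(2 − 0)/(-10 − 3) = 6/13 s.

t = 6/13 s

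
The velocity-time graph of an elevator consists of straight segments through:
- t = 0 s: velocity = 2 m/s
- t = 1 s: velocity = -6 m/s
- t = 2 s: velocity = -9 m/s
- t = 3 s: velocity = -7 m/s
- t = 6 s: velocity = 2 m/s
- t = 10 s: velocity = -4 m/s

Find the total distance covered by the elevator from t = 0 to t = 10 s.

Total distance travelled is ∫|v| dt — sum the magnitudes of each area piece.
0–1 s: v = 0 at t = 0.25 s; triangle areas 0.25 + 2.25 = 2.5 m
1–2 s: |½(-6 + -9)(1)| = 7.5 m
2–3 s: |½(-9 + -7)(1)| = 8 m
3–6 s: v = 0 at t = 16/3 s; triangle areas 49/6 + 2/3 = 53/6 m
6–10 s: v = 0 at t = 22/3 s; triangle areas 4/3 + 16/3 = 20/3 m
Total distance = 33.5 m

33.5 m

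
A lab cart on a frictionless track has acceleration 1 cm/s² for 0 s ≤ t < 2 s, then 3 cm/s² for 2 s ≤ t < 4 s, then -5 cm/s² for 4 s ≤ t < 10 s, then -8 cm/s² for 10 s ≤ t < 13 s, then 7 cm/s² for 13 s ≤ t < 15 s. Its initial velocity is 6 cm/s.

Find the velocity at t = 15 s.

-26 cm/s

Δv equals the area under the a-t graph; then v = v₀ + Δv.
0–2 s: 1 × 2 = 2 cm/s
2–4 s: 3 × 2 = 6 cm/s
4–10 s: -5 × 6 = -30 cm/s
10–13 s: -8 × 3 = -24 cm/s
13–15 s: 7 × 2 = 14 cm/s
Δv = -32 cm/s, so v(15) = 6 + (-32) = -26 cm/s.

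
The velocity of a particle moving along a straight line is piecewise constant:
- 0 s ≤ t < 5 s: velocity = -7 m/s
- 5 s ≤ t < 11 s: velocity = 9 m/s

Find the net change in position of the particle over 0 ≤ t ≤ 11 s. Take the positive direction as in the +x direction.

Net displacement equals the area under the velocity-time graph (areas below the axis count negative).
0–5 s: -7 × 5 = -35 m
5–11 s: 9 × 6 = 54 m
Net displacement = 19 m

19 m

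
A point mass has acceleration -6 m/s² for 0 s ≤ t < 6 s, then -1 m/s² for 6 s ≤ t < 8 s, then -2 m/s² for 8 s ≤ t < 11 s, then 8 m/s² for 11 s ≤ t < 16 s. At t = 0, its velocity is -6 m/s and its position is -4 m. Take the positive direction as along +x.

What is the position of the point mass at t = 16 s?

On each constant-a segment, Δv = aΔt and Δx = v₀Δt + ½aΔt²; chain segment to segment.
0–6 s: v starts -6 m/s; Δx = -6·6 + ½·-6·6² = -144 m; v ends -42 m/s.
6–8 s: v starts -42 m/s; Δx = -42·2 + ½·-1·2² = -86 m; v ends -44 m/s.
8–11 s: v starts -44 m/s; Δx = -44·3 + ½·-2·3² = -141 m; v ends -50 m/s.
11–16 s: v starts -50 m/s; Δx = -50·5 + ½·8·5² = -150 m; v ends -10 m/s.
x(16) = -4 + Σ Δx = -525 m.

-525 m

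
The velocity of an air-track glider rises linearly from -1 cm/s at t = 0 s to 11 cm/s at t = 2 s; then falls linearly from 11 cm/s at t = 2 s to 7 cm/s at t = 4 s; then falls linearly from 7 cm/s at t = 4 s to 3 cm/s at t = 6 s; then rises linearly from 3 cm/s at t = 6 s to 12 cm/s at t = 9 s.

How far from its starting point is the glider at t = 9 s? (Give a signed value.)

Net displacement equals the area under the velocity-time graph (areas below the axis count negative).
0–2 s: ½(-1 + 11)(2) = 10 cm
2–4 s: ½(11 + 7)(2) = 18 cm
4–6 s: ½(7 + 3)(2) = 10 cm
6–9 s: ½(3 + 12)(3) = 22.5 cm
Net displacement = 60.5 cm

60.5 cm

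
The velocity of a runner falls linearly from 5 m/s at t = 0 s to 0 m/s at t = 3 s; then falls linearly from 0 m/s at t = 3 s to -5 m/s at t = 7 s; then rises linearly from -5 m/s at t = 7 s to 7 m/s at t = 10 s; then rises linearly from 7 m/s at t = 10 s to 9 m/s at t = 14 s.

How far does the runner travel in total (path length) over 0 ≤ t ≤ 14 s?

Distance (not displacement) is the total path length: add the absolute areas under v-t.
0–3 s: |½(5 + 0)(3)| = 7.5 m
3–7 s: |½(0 + -5)(4)| = 10 m
7–10 s: v = 0 at t = 8.25 s; triangle areas 3.125 + 6.125 = 9.25 m
10–14 s: |½(7 + 9)(4)| = 32 m
Total distance = 58.75 m

58.75 m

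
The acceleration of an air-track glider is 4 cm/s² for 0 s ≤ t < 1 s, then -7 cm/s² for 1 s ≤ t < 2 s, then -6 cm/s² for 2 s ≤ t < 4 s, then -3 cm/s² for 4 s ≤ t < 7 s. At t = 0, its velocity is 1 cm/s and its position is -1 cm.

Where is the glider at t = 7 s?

-68 cm

On each constant-a segment, Δv = aΔt and Δx = v₀Δt + ½aΔt²; chain segment to segment.
0–1 s: v starts 1 cm/s; Δx = 1·1 + ½·4·1² = 3 cm; v ends 5 cm/s.
1–2 s: v starts 5 cm/s; Δx = 5·1 + ½·-7·1² = 1.5 cm; v ends -2 cm/s.
2–4 s: v starts -2 cm/s; Δx = -2·2 + ½·-6·2² = -16 cm; v ends -14 cm/s.
4–7 s: v starts -14 cm/s; Δx = -14·3 + ½·-3·3² = -55.5 cm; v ends -23 cm/s.
x(7) = -1 + Σ Δx = -68 cm.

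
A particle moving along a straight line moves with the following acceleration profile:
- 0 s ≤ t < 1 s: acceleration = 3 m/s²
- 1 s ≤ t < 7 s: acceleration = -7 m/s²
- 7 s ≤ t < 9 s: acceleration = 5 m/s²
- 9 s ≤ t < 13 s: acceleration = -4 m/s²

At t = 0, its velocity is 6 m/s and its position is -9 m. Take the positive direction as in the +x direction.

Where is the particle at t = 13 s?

On each constant-a segment, Δv = aΔt and Δx = v₀Δt + ½aΔt²; chain segment to segment.
0–1 s: v starts 6 m/s; Δx = 6·1 + ½·3·1² = 7.5 m; v ends 9 m/s.
1–7 s: v starts 9 m/s; Δx = 9·6 + ½·-7·6² = -72 m; v ends -33 m/s.
7–9 s: v starts -33 m/s; Δx = -33·2 + ½·5·2² = -56 m; v ends -23 m/s.
9–13 s: v starts -23 m/s; Δx = -23·4 + ½·-4·4² = -124 m; v ends -39 m/s.
x(13) = -9 + Σ Δx = -253.5 m.

-253.5 m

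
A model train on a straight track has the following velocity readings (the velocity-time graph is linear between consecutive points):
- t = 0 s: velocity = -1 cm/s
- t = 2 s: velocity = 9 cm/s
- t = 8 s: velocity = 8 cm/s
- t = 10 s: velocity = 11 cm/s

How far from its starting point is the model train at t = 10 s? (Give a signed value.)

Net displacement equals the area under the velocity-time graph (areas below the axis count negative).
0–2 s: ½(-1 + 9)(2) = 8 cm
2–8 s: ½(9 + 8)(6) = 51 cm
8–10 s: ½(8 + 11)(2) = 19 cm
Net displacement = 78 cm

78 cm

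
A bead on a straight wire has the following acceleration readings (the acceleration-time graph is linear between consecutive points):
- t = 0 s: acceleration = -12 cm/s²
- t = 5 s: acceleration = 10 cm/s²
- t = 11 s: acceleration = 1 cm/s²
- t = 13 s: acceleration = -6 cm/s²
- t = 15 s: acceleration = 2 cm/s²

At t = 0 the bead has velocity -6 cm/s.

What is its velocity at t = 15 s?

13 cm/s

Δv equals the area under the a-t graph; then v = v₀ + Δv.
0–5 s: ½(-12 + 10)(5) = -5 cm/s
5–11 s: ½(10 + 1)(6) = 33 cm/s
11–13 s: ½(1 + -6)(2) = -5 cm/s
13–15 s: ½(-6 + 2)(2) = -4 cm/s
Δv = 19 cm/s, so v(15) = -6 + (19) = 13 cm/s.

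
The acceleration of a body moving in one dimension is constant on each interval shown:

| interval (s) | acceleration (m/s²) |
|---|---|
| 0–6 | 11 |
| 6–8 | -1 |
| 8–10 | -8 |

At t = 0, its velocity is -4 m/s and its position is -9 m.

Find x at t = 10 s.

391 m

On each constant-a segment, Δv = aΔt and Δx = v₀Δt + ½aΔt²; chain segment to segment.
0–6 s: v starts -4 m/s; Δx = -4·6 + ½·11·6² = 174 m; v ends 62 m/s.
6–8 s: v starts 62 m/s; Δx = 62·2 + ½·-1·2² = 122 m; v ends 60 m/s.
8–10 s: v starts 60 m/s; Δx = 60·2 + ½·-8·2² = 104 m; v ends 44 m/s.
x(10) = -9 + Σ Δx = 391 m.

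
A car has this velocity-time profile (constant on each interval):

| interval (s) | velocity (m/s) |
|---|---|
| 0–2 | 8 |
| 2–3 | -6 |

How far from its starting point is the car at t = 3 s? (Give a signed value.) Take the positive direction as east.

10 m

Displacement is the signed area under the v-t curve.
0–2 s: 8 × 2 = 16 m
2–3 s: -6 × 1 = -6 m
Net displacement = 10 m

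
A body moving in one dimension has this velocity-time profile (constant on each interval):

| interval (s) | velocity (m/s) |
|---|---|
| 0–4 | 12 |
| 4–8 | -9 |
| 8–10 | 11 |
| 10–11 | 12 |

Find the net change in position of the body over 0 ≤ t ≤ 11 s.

Net displacement equals the area under the velocity-time graph (areas below the axis count negative).
0–4 s: 12 × 4 = 48 m
4–8 s: -9 × 4 = -36 m
8–10 s: 11 × 2 = 22 m
10–11 s: 12 × 1 = 12 m
Net displacement = 46 m

46 m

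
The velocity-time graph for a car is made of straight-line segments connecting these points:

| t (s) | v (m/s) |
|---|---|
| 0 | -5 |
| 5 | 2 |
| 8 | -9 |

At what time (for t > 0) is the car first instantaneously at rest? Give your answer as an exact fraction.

v changes sign on 0–5 s (from -5 to 2); the graph is linear there, so v = 0 at t = 0 + (5)·(5 − 0)/(2 − -5) = 25/7 s.

t = 25/7 s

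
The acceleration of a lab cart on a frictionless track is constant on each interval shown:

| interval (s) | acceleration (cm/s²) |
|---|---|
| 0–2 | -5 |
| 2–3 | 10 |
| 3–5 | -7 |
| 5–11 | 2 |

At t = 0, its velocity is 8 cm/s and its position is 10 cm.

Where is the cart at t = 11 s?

On each constant-a segment, Δv = aΔt and Δx = v₀Δt + ½aΔt²; chain segment to segment.
0–2 s: v starts 8 cm/s; Δx = 8·2 + ½·-5·2² = 6 cm; v ends -2 cm/s.
2–3 s: v starts -2 cm/s; Δx = -2·1 + ½·10·1² = 3 cm; v ends 8 cm/s.
3–5 s: v starts 8 cm/s; Δx = 8·2 + ½·-7·2² = 2 cm; v ends -6 cm/s.
5–11 s: v starts -6 cm/s; Δx = -6·6 + ½·2·6² = 0 cm; v ends 6 cm/s.
x(11) = 10 + Σ Δx = 21 cm.

21 cm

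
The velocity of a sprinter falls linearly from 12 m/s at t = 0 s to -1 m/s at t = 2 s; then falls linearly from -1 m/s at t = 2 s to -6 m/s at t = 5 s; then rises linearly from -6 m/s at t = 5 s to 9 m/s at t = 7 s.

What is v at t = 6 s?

On 5–7 s the graph is linear from -6 to 9 m/s: v(6) = -6 + (9 − -6)·(6 − 5)/(7 − 5) = 1.5 m/s.

1.5 m/s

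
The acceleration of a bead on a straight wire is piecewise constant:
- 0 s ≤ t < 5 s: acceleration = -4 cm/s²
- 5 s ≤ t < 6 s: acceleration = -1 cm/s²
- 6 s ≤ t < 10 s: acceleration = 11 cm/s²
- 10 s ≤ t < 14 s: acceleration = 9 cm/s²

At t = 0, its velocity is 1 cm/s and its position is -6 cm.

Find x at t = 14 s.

105.5 cm

On each constant-a segment, Δv = aΔt and Δx = v₀Δt + ½aΔt²; chain segment to segment.
0–5 s: v starts 1 cm/s; Δx = 1·5 + ½·-4·5² = -45 cm; v ends -19 cm/s.
5–6 s: v starts -19 cm/s; Δx = -19·1 + ½·-1·1² = -19.5 cm; v ends -20 cm/s.
6–10 s: v starts -20 cm/s; Δx = -20·4 + ½·11·4² = 8 cm; v ends 24 cm/s.
10–14 s: v starts 24 cm/s; Δx = 24·4 + ½·9·4² = 168 cm; v ends 60 cm/s.
x(14) = -6 + Σ Δx = 105.5 cm.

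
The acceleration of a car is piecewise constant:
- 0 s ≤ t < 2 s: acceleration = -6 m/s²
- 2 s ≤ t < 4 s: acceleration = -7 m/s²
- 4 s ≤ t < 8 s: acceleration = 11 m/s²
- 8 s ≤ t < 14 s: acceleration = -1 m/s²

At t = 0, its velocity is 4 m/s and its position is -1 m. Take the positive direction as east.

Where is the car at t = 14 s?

79 m

On each constant-a segment, Δv = aΔt and Δx = v₀Δt + ½aΔt²; chain segment to segment.
0–2 s: v starts 4 m/s; Δx = 4·2 + ½·-6·2² = -4 m; v ends -8 m/s.
2–4 s: v starts -8 m/s; Δx = -8·2 + ½·-7·2² = -30 m; v ends -22 m/s.
4–8 s: v starts -22 m/s; Δx = -22·4 + ½·11·4² = 0 m; v ends 22 m/s.
8–14 s: v starts 22 m/s; Δx = 22·6 + ½·-1·6² = 114 m; v ends 16 m/s.
x(14) = -1 + Σ Δx = 79 m.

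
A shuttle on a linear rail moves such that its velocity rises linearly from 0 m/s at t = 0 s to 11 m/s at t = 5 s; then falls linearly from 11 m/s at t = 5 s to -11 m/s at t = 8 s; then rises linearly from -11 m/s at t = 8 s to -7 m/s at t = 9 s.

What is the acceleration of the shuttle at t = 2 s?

2.2 m/s²

Acceleration is the slope of the v-t graph on 0–5 s: (11 − 0)/(5 − 0) = 2.2 m/s².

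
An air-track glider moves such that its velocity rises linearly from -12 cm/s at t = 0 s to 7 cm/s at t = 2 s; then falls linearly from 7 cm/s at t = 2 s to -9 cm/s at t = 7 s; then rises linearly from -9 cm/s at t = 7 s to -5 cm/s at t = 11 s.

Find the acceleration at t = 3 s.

-3.2 cm/s²

Acceleration is the slope of the v-t graph on 2–7 s: (-9 − 7)/(7 − 2) = -3.2 cm/s².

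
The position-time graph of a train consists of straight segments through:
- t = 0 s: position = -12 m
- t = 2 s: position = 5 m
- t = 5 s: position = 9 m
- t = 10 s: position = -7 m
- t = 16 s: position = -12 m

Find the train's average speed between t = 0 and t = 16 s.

2.625 m/s

Average speed = (total path length)/(elapsed time); on a piecewise-linear x-t graph the path length is Σ|Δx|.
0–2 s: |Δx| = |5 − -12| = 17 m
2–5 s: |Δx| = |9 − 5| = 4 m
5–10 s: |Δx| = |-7 − 9| = 16 m
10–16 s: |Δx| = |-12 − -7| = 5 m
Total path = 42 m; average speed = 42/16 = 2.625 m/s.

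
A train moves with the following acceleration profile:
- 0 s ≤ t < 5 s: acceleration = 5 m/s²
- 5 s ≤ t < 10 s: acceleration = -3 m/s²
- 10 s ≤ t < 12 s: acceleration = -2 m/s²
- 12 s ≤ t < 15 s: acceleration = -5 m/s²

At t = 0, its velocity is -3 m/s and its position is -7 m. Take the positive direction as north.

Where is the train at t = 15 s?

On each constant-a segment, Δv = aΔt and Δx = v₀Δt + ½aΔt²; chain segment to segment.
0–5 s: v starts -3 m/s; Δx = -3·5 + ½·5·5² = 47.5 m; v ends 22 m/s.
5–10 s: v starts 22 m/s; Δx = 22·5 + ½·-3·5² = 72.5 m; v ends 7 m/s.
10–12 s: v starts 7 m/s; Δx = 7·2 + ½·-2·2² = 10 m; v ends 3 m/s.
12–15 s: v starts 3 m/s; Δx = 3·3 + ½·-5·3² = -13.5 m; v ends -12 m/s.
x(15) = -7 + Σ Δx = 109.5 m.

109.5 m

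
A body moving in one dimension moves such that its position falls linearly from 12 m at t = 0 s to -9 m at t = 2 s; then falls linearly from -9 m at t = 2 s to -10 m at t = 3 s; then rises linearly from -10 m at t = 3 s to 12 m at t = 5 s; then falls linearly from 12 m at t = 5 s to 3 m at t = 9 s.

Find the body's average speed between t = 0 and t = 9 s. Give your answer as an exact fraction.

53/9 m/s

Average speed = (total path length)/(elapsed time); on a piecewise-linear x-t graph the path length is Σ|Δx|.
0–2 s: |Δx| = |-9 − 12| = 21 m
2–3 s: |Δx| = |-10 − -9| = 1 m
3–5 s: |Δx| = |12 − -10| = 22 m
5–9 s: |Δx| = |3 − 12| = 9 m
Total path = 53 m; average speed = 53/9 = 53/9 m/s.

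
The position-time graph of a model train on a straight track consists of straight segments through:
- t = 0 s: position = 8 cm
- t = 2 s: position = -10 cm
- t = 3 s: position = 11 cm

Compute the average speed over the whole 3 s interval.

Average speed = (total path length)/(elapsed time); on a piecewise-linear x-t graph the path length is Σ|Δx|.
0–2 s: |Δx| = |-10 − 8| = 18 cm
2–3 s: |Δx| = |11 − -10| = 21 cm
Total path = 39 cm; average speed = 39/3 = 13 cm/s.

13 cm/s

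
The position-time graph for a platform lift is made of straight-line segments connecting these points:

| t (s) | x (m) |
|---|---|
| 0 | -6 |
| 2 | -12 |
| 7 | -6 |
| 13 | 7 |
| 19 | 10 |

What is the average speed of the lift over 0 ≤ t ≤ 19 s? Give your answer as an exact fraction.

Average speed = (total path length)/(elapsed time); on a piecewise-linear x-t graph the path length is Σ|Δx|.
0–2 s: |Δx| = |-12 − -6| = 6 m
2–7 s: |Δx| = |-6 − -12| = 6 m
7–13 s: |Δx| = |7 − -6| = 13 m
13–19 s: |Δx| = |10 − 7| = 3 m
Total path = 28 m; average speed = 28/19 = 28/19 m/s.

28/19 m/s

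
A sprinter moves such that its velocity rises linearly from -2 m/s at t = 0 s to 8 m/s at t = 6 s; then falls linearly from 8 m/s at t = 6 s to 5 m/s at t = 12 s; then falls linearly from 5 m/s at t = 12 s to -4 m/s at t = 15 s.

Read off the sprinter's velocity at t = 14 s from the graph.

-1 m/s

On 12–15 s the graph is linear from 5 to -4 m/s: v(14) = 5 + (-4 − 5)·(14 − 12)/(15 − 12) = -1 m/s.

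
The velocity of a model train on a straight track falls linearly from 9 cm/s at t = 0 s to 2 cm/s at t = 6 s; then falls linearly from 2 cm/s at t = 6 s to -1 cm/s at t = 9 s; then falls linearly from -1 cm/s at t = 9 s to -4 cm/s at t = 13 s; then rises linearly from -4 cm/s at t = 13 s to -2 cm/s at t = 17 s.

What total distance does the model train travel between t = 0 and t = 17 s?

57.5 cm

Total distance travelled is ∫|v| dt — sum the magnitudes of each area piece.
0–6 s: |½(9 + 2)(6)| = 33 cm
6–9 s: v = 0 at t = 8 s; triangle areas 2 + 0.5 = 2.5 cm
9–13 s: |½(-1 + -4)(4)| = 10 cm
13–17 s: |½(-4 + -2)(4)| = 12 cm
Total distance = 57.5 cm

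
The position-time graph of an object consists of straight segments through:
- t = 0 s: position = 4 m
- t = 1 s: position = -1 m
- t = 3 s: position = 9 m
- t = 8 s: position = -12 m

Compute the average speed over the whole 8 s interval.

Average speed = (total path length)/(elapsed time); on a piecewise-linear x-t graph the path length is Σ|Δx|.
0–1 s: |Δx| = |-1 − 4| = 5 m
1–3 s: |Δx| = |9 − -1| = 10 m
3–8 s: |Δx| = |-12 − 9| = 21 m
Total path = 36 m; average speed = 36/8 = 4.5 m/s.

4.5 m/s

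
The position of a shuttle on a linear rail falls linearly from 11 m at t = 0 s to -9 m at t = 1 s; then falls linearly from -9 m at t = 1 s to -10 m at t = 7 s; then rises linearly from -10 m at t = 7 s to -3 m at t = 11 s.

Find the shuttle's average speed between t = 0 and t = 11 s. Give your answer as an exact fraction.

Average speed = (total path length)/(elapsed time); on a piecewise-linear x-t graph the path length is Σ|Δx|.
0–1 s: |Δx| = |-9 − 11| = 20 m
1–7 s: |Δx| = |-10 − -9| = 1 m
7–11 s: |Δx| = |-3 − -10| = 7 m
Total path = 28 m; average speed = 28/11 = 28/11 m/s.

28/11 m/s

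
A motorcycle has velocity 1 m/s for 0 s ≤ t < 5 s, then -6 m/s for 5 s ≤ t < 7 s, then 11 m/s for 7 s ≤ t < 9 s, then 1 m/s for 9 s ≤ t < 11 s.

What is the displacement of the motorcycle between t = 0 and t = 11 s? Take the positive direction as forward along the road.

17 m

Displacement is the signed area under the v-t curve.
0–5 s: 1 × 5 = 5 m
5–7 s: -6 × 2 = -12 m
7–9 s: 11 × 2 = 22 m
9–11 s: 1 × 2 = 2 m
Net displacement = 17 m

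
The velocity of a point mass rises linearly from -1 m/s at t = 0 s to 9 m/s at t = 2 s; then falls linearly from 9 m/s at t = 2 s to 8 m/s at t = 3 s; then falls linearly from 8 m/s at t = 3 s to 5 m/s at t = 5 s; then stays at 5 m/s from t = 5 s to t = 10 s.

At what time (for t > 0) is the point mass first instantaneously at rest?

t = 0.2 s

v changes sign on 0–2 s (from -1 to 9); the graph is linear there, so v = 0 at t = 0 + (1)·(2 − 0)/(9 − -1) = 0.2 s.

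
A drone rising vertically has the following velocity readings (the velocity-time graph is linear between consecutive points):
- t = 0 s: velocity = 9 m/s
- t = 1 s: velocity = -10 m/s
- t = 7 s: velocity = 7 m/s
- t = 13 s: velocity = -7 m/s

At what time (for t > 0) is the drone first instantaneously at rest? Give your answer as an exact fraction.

t = 9/19 s

v changes sign on 0–1 s (from 9 to -10); the graph is linear there, so v = 0 at t = 0 + (-9)·(1 − 0)/(-10 − 9) = 9/19 s.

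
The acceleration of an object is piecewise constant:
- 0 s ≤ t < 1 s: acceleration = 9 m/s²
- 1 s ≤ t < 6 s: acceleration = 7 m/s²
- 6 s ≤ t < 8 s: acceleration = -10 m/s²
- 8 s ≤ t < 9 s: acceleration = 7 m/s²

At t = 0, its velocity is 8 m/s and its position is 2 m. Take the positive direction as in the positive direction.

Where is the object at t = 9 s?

On each constant-a segment, Δv = aΔt and Δx = v₀Δt + ½aΔt²; chain segment to segment.
0–1 s: v starts 8 m/s; Δx = 8·1 + ½·9·1² = 12.5 m; v ends 17 m/s.
1–6 s: v starts 17 m/s; Δx = 17·5 + ½·7·5² = 172.5 m; v ends 52 m/s.
6–8 s: v starts 52 m/s; Δx = 52·2 + ½·-10·2² = 84 m; v ends 32 m/s.
8–9 s: v starts 32 m/s; Δx = 32·1 + ½·7·1² = 35.5 m; v ends 39 m/s.
x(9) = 2 + Σ Δx = 306.5 m.

306.5 m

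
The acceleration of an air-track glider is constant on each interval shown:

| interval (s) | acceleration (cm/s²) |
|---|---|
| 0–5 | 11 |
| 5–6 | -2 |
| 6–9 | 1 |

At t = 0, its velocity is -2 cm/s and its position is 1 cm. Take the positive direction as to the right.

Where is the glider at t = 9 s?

On each constant-a segment, Δv = aΔt and Δx = v₀Δt + ½aΔt²; chain segment to segment.
0–5 s: v starts -2 cm/s; Δx = -2·5 + ½·11·5² = 127.5 cm; v ends 53 cm/s.
5–6 s: v starts 53 cm/s; Δx = 53·1 + ½·-2·1² = 52 cm; v ends 51 cm/s.
6–9 s: v starts 51 cm/s; Δx = 51·3 + ½·1·3² = 157.5 cm; v ends 54 cm/s.
x(9) = 1 + Σ Δx = 338 cm.

338 cm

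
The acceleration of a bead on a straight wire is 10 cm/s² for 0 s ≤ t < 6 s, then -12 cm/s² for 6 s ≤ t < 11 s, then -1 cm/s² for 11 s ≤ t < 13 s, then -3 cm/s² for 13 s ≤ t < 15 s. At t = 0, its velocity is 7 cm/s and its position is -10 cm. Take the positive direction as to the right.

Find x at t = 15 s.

On each constant-a segment, Δv = aΔt and Δx = v₀Δt + ½aΔt²; chain segment to segment.
0–6 s: v starts 7 cm/s; Δx = 7·6 + ½·10·6² = 222 cm; v ends 67 cm/s.
6–11 s: v starts 67 cm/s; Δx = 67·5 + ½·-12·5² = 185 cm; v ends 7 cm/s.
11–13 s: v starts 7 cm/s; Δx = 7·2 + ½·-1·2² = 12 cm; v ends 5 cm/s.
13–15 s: v starts 5 cm/s; Δx = 5·2 + ½·-3·2² = 4 cm; v ends -1 cm/s.
x(15) = -10 + Σ Δx = 413 cm.

413 cm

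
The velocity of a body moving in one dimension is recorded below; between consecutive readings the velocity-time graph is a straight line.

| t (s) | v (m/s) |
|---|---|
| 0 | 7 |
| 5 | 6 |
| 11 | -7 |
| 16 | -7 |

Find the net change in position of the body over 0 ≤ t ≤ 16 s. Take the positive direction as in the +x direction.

-5.5 m

Net displacement equals the area under the velocity-time graph (areas below the axis count negative).
0–5 s: ½(7 + 6)(5) = 32.5 m
5–11 s: ½(6 + -7)(6) = -3 m
11–16 s: -7 × 5 = -35 m
Net displacement = -5.5 m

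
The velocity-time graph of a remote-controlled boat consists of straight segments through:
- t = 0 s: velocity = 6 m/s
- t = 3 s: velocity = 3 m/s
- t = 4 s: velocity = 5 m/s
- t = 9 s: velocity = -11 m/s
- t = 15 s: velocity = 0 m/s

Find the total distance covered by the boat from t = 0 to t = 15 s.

73.3125 m

Distance (not displacement) is the total path length: add the absolute areas under v-t.
0–3 s: |½(6 + 3)(3)| = 13.5 m
3–4 s: |½(3 + 5)(1)| = 4 m
4–9 s: v = 0 at t = 5.5625 s; triangle areas 3.90625 + 18.90625 = 22.8125 m
9–15 s: |½(-11 + 0)(6)| = 33 m
Total distance = 73.3125 m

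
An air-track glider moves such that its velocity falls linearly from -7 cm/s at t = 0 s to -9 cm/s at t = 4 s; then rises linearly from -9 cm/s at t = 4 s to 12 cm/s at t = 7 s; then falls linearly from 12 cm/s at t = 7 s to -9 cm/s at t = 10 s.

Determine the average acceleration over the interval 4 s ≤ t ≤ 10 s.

Average acceleration = Δv/Δt = (-9 − -9)/(10 − 4) = 0 cm/s².

0 cm/s²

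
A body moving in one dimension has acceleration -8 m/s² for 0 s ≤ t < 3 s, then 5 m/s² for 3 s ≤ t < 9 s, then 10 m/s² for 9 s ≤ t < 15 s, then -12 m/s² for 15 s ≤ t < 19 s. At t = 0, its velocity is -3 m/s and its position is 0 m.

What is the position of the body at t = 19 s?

On each constant-a segment, Δv = aΔt and Δx = v₀Δt + ½aΔt²; chain segment to segment.
0–3 s: v starts -3 m/s; Δx = -3·3 + ½·-8·3² = -45 m; v ends -27 m/s.
3–9 s: v starts -27 m/s; Δx = -27·6 + ½·5·6² = -72 m; v ends 3 m/s.
9–15 s: v starts 3 m/s; Δx = 3·6 + ½·10·6² = 198 m; v ends 63 m/s.
15–19 s: v starts 63 m/s; Δx = 63·4 + ½·-12·4² = 156 m; v ends 15 m/s.
x(19) = 0 + Σ Δx = 237 m.

237 m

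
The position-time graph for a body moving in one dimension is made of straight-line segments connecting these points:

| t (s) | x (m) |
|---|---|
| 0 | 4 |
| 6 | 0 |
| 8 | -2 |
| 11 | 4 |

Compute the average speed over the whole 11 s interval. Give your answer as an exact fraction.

12/11 m/s

Average speed = (total path length)/(elapsed time); on a piecewise-linear x-t graph the path length is Σ|Δx|.
0–6 s: |Δx| = |0 − 4| = 4 m
6–8 s: |Δx| = |-2 − 0| = 2 m
8–11 s: |Δx| = |4 − -2| = 6 m
Total path = 12 m; average speed = 12/11 = 12/11 m/s.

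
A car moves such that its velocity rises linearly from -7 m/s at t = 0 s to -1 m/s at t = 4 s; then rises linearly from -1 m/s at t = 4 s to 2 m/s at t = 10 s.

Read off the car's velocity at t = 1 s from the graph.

-5.5 m/s

On 0–4 s the graph is linear from -7 to -1 m/s: v(1) = -7 + (-1 − -7)·(1 − 0)/(4 − 0) = -5.5 m/s.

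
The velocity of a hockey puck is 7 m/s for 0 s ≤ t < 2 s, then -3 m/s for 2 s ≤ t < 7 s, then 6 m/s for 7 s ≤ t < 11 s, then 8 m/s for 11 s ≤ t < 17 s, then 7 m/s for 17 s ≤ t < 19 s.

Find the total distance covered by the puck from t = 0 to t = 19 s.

115 m

Total distance travelled is ∫|v| dt — sum the magnitudes of each area piece.
0–2 s: |7| × 2 = 14 m
2–7 s: |-3| × 5 = 15 m
7–11 s: |6| × 4 = 24 m
11–17 s: |8| × 6 = 48 m
17–19 s: |7| × 2 = 14 m
Total distance = 115 m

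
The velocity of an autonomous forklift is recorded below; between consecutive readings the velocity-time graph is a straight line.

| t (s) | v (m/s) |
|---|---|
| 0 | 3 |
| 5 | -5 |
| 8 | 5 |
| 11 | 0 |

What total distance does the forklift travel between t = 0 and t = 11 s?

25.625 m

Total distance travelled is ∫|v| dt — sum the magnitudes of each area piece.
0–5 s: v = 0 at t = 1.875 s; triangle areas 2.8125 + 7.8125 = 10.625 m
5–8 s: v = 0 at t = 6.5 s; triangle areas 3.75 + 3.75 = 7.5 m
8–11 s: |½(5 + 0)(3)| = 7.5 m
Total distance = 25.625 m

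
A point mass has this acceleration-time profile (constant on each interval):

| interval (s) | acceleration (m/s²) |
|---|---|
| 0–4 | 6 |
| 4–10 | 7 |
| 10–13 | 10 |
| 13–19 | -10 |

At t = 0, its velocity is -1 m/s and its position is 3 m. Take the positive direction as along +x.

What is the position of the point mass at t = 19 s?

On each constant-a segment, Δv = aΔt and Δx = v₀Δt + ½aΔt²; chain segment to segment.
0–4 s: v starts -1 m/s; Δx = -1·4 + ½·6·4² = 44 m; v ends 23 m/s.
4–10 s: v starts 23 m/s; Δx = 23·6 + ½·7·6² = 264 m; v ends 65 m/s.
10–13 s: v starts 65 m/s; Δx = 65·3 + ½·10·3² = 240 m; v ends 95 m/s.
13–19 s: v starts 95 m/s; Δx = 95·6 + ½·-10·6² = 390 m; v ends 35 m/s.
x(19) = 3 + Σ Δx = 941 m.

941 m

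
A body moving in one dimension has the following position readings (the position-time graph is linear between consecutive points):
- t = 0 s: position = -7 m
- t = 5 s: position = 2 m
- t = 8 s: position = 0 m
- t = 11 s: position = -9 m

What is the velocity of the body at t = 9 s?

Velocity is the slope of the x-t graph on 8–11 s: (-9 − 0)/(11 − 8) = -3 m/s.

-3 m/s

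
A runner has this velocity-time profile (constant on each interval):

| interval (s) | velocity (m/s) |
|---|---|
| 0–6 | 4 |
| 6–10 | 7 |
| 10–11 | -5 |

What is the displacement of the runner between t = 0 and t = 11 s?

47 m

Displacement is the signed area under the v-t curve.
0–6 s: 4 × 6 = 24 m
6–10 s: 7 × 4 = 28 m
10–11 s: -5 × 1 = -5 m
Net displacement = 47 m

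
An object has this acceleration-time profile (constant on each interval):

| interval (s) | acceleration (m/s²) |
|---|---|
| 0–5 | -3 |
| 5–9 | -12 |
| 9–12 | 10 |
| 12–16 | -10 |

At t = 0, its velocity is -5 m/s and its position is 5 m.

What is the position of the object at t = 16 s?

On each constant-a segment, Δv = aΔt and Δx = v₀Δt + ½aΔt²; chain segment to segment.
0–5 s: v starts -5 m/s; Δx = -5·5 + ½·-3·5² = -62.5 m; v ends -20 m/s.
5–9 s: v starts -20 m/s; Δx = -20·4 + ½·-12·4² = -176 m; v ends -68 m/s.
9–12 s: v starts -68 m/s; Δx = -68·3 + ½·10·3² = -159 m; v ends -38 m/s.
12–16 s: v starts -38 m/s; Δx = -38·4 + ½·-10·4² = -232 m; v ends -78 m/s.
x(16) = 5 + Σ Δx = -624.5 m.

-624.5 m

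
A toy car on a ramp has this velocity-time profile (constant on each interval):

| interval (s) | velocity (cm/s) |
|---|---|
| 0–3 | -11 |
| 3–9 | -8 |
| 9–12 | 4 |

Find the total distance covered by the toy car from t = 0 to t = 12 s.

Distance (not displacement) is the total path length: add the absolute areas under v-t.
0–3 s: |-11| × 3 = 33 cm
3–9 s: |-8| × 6 = 48 cm
9–12 s: |4| × 3 = 12 cm
Total distance = 93 cm

93 cm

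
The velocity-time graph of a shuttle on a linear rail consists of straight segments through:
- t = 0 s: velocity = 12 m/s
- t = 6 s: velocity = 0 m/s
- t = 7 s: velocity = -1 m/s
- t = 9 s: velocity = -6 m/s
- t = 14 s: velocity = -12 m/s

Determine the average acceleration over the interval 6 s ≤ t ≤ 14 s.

Average acceleration = Δv/Δt = (-12 − 0)/(14 − 6) = -1.5 m/s².

-1.5 m/s²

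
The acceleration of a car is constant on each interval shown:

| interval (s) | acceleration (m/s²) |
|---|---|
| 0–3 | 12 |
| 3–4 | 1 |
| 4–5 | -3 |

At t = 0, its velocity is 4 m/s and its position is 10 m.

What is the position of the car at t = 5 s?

On each constant-a segment, Δv = aΔt and Δx = v₀Δt + ½aΔt²; chain segment to segment.
0–3 s: v starts 4 m/s; Δx = 4·3 + ½·12·3² = 66 m; v ends 40 m/s.
3–4 s: v starts 40 m/s; Δx = 40·1 + ½·1·1² = 40.5 m; v ends 41 m/s.
4–5 s: v starts 41 m/s; Δx = 41·1 + ½·-3·1² = 39.5 m; v ends 38 m/s.
x(5) = 10 + Σ Δx = 156 m.

156 m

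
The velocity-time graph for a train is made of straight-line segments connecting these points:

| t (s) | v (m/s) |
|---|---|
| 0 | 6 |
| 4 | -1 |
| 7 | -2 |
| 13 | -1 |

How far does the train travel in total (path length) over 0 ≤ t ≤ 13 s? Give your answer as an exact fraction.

Distance (not displacement) is the total path length: add the absolute areas under v-t.
0–4 s: v = 0 at t = 24/7 s; triangle areas 72/7 + 2/7 = 74/7 m
4–7 s: |½(-1 + -2)(3)| = 4.5 m
7–13 s: |½(-2 + -1)(6)| = 9 m
Total distance = 337/14 m

337/14 m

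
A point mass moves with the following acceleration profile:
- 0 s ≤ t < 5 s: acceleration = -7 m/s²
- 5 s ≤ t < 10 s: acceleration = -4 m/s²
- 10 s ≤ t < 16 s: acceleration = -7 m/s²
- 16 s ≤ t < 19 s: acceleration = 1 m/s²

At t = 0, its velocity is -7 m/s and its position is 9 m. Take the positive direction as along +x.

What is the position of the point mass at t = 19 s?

On each constant-a segment, Δv = aΔt and Δx = v₀Δt + ½aΔt²; chain segment to segment.
0–5 s: v starts -7 m/s; Δx = -7·5 + ½·-7·5² = -122.5 m; v ends -42 m/s.
5–10 s: v starts -42 m/s; Δx = -42·5 + ½·-4·5² = -260 m; v ends -62 m/s.
10–16 s: v starts -62 m/s; Δx = -62·6 + ½·-7·6² = -498 m; v ends -104 m/s.
16–19 s: v starts -104 m/s; Δx = -104·3 + ½·1·3² = -307.5 m; v ends -101 m/s.
x(19) = 9 + Σ Δx = -1179 m.

-1179 m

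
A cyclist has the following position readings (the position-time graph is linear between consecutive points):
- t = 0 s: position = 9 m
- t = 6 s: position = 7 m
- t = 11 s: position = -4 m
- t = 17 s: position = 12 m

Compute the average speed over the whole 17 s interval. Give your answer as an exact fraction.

29/17 m/s

Average speed = (total path length)/(elapsed time); on a piecewise-linear x-t graph the path length is Σ|Δx|.
0–6 s: |Δx| = |7 − 9| = 2 m
6–11 s: |Δx| = |-4 − 7| = 11 m
11–17 s: |Δx| = |12 − -4| = 16 m
Total path = 29 m; average speed = 29/17 = 29/17 m/s.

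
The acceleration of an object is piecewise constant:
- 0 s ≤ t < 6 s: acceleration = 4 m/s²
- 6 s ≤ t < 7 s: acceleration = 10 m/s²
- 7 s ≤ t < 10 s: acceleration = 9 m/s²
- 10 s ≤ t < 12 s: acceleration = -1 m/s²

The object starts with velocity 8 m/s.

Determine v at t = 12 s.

67 m/s

Δv equals the area under the a-t graph; then v = v₀ + Δv.
0–6 s: 4 × 6 = 24 m/s
6–7 s: 10 × 1 = 10 m/s
7–10 s: 9 × 3 = 27 m/s
10–12 s: -1 × 2 = -2 m/s
Δv = 59 m/s, so v(12) = 8 + (59) = 67 m/s.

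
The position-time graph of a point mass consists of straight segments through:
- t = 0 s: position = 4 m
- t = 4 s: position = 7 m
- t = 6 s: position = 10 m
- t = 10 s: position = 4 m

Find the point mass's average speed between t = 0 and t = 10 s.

1.2 m/s

Average speed = (total path length)/(elapsed time); on a piecewise-linear x-t graph the path length is Σ|Δx|.
0–4 s: |Δx| = |7 − 4| = 3 m
4–6 s: |Δx| = |10 − 7| = 3 m
6–10 s: |Δx| = |4 − 10| = 6 m
Total path = 12 m; average speed = 12/10 = 1.2 m/s.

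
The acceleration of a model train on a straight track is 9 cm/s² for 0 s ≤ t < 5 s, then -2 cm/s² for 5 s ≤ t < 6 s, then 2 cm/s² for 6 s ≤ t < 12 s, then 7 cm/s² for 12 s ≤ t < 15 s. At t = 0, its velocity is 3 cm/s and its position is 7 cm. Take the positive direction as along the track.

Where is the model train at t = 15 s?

699 cm

On each constant-a segment, Δv = aΔt and Δx = v₀Δt + ½aΔt²; chain segment to segment.
0–5 s: v starts 3 cm/s; Δx = 3·5 + ½·9·5² = 127.5 cm; v ends 48 cm/s.
5–6 s: v starts 48 cm/s; Δx = 48·1 + ½·-2·1² = 47 cm; v ends 46 cm/s.
6–12 s: v starts 46 cm/s; Δx = 46·6 + ½·2·6² = 312 cm; v ends 58 cm/s.
12–15 s: v starts 58 cm/s; Δx = 58·3 + ½·7·3² = 205.5 cm; v ends 79 cm/s.
x(15) = 7 + Σ Δx = 699 cm.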